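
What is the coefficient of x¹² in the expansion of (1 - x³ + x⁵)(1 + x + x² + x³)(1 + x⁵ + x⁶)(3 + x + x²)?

(1 - x³ + x⁵) has coefficients 1,0,0,-1,0,1 for degrees 0…5.
(1 + x + x² + x³) has coefficients 1,1,1,1,0,0,0,0,0,0,0,0,0 for degrees 0…12.
Multiplying by (1 + x⁵ + x⁶) gives running coefficients 1,1,1,1,0,1,2,2,2,1,0,0,0 for degrees 0…12.
Finally multiplying by (3 + x + x²), the product of all factors after the first has coefficients 3,4,5,5,2,4,7,9,10,7,3,1,0 for degrees 0…12.
[x¹²] = 1·0 − 1·7 + 1·9 = 2.

2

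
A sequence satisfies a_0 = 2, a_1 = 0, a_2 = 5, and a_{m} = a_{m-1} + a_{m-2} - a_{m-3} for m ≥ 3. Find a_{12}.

The ordinary generating function has denominator 1 - t - t^2 + t^3.
Iterating the recurrence: a_0,…,a_{12} = 2, 0, 5, 3, 8, 6, 11, 9, 14, 12, 17, 15, 20.

20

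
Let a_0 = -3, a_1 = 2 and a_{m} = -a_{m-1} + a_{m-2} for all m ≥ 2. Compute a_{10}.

The ordinary generating function has denominator 1 + x - x^2.
Iterating the recurrence: a_0,…,a_{10} = -3, 2, -5, 7, -12, 19, -31, 50, -81, 131, -212.

-212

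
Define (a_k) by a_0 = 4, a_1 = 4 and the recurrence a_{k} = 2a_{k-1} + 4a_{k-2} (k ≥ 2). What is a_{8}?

24064

The ordinary generating function has denominator 1 - 2y - 4y^2.
Iterating the recurrence: a_0,…,a_{8} = 4, 4, 24, 64, 224, 704, 2304, 7424, 24064.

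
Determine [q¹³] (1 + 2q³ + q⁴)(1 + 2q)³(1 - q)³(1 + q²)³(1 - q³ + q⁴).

10

(1 + 2q³ + q⁴) has coefficients 1,0,0,2,1 for degrees 0…4.
(1 + 2q)³ has coefficients 1,6,12,8,0,0,0,0,0,0,0,0,0,0 for degrees 0…13.
Multiplying by (1 - q)³ gives running coefficients 1,3,-3,-11,6,12,-8,0,0,0,0,0,0,0 for degrees 0…13.
Multiplying by (1 + q²)³ gives running coefficients 1,3,0,-2,0,-12,2,6,-9,25,-18,12,-8,0 for degrees 0…13.
Finally multiplying by (1 - q³ + q⁴), the product of all factors after the first has coefficients 1,3,0,-3,-2,-9,4,4,3,11,-22,27,-42,43 for degrees 0…13.
[q¹³] = 1·43 + 2·(-22) + 1·11 = 10.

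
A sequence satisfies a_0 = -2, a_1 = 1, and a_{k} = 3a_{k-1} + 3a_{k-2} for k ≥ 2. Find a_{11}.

The ordinary generating function has denominator 1 - 3y - 3y^2.
Iterating the recurrence: a_0,…,a_{11} = -2, 1, -3, -6, -27, -99, -378, -1431, -5427, -20574, -78003, -295731.

-295731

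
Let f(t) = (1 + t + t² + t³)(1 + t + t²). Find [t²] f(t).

(1 + t + t² + t³) has coefficients 1,1,1 for degrees 0…2.
(1 + t + t²) has coefficients 1,1,1 for degrees 0…2.
[t²] = 1·1 + 1·1 + 1·1 = 3.

3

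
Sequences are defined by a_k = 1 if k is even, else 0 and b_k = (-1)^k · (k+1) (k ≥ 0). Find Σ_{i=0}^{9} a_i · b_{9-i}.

This is [x^9] in the product of the two ordinary generating functions.
Σ = 1·(-10) + 0·9 + 1·(-8) + 0·7 + 1·(-6) + 0·5 + 1·(-4) + 0·3 + 1·(-2) + 0·1 = -30.

-30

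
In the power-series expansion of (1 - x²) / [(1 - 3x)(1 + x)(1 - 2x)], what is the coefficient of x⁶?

1394

Partial fractions give a closed form: a_n = (2)·3^n + (-1)·2^n.
At n = 6: a_6 = 1394.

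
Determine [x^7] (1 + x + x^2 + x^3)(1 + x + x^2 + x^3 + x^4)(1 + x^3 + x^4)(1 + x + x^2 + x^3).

33

(1 + x + x^2 + x^3) has coefficients 1,1,1,1 for degrees 0…3.
(1 + x + x^2 + x^3 + x^4) has coefficients 1,1,1,1,1,0,0,0 for degrees 0…7.
Multiplying by (1 + x^3 + x^4) gives running coefficients 1,1,1,2,3,2,2,2 for degrees 0…7.
Finally multiplying by (1 + x + x^2 + x^3), the product of all factors after the first has coefficients 1,2,3,5,7,8,9,9 for degrees 0…7.
[x^7] = 1·9 + 1·9 + 1·8 + 1·7 = 33.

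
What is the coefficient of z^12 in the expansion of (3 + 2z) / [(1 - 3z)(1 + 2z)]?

1172447

The denominator gives the recurrence a_n = a_(n−1) + 6a_(n−2) for n ≥ 2; the numerator fixes a_0 = 3, a_1 = 5.
Iterating: 3, 5, 23, 53, 191, 509, 1655, 4709, 14639, 42893, 130727, 388085, 1172447, so a_12 = 1172447.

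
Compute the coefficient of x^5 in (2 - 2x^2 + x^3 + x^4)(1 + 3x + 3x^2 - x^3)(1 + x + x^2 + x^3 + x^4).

9

(2 - 2x^2 + x^3 + x^4) has coefficients 2,0,-2,1,1 for degrees 0…4.
(1 + 3x + 3x^2 - x^3) has coefficients 1,3,3,-1,0,0 for degrees 0…5.
Finally multiplying by (1 + x + x^2 + x^3 + x^4), the product of all factors after the first has coefficients 1,4,7,6,6,5 for degrees 0…5.
[x^5] = 2·5 − 2·6 + 1·7 + 1·4 = 9.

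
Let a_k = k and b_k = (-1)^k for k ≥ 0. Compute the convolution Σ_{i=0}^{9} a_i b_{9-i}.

Write out a_i and b_{9-i} for i = 0,…,9 and sum the products.
Σ = 0·(-1) + 1·1 + 2·(-1) + 3·1 + 4·(-1) + 5·1 + 6·(-1) + 7·1 + 8·(-1) + 9·1 = 5.

5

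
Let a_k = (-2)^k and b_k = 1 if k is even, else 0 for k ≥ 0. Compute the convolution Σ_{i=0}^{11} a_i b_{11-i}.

-2730

The convolution is the x^11 coefficient of A(x)B(x).
Σ = 1·0 − 2·1 + 4·0 − 8·1 + 16·0 − 32·1 + 64·0 − 128·1 + 256·0 − 512·1 + 1024·0 − 2048·1 = -2730.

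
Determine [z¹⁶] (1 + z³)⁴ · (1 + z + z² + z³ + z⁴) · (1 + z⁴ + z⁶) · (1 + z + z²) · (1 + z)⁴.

974

(1 + z³)⁴ has coefficients 1,0,0,4,0,0,6,0,0,4,0,0,1 for degrees 0…12.
(1 + z + z² + z³ + z⁴) has coefficients 1,1,1,1,1,0,0,0,0,0,0,0,0,0,0,0,0 for degrees 0…16.
Multiplying by (1 + z⁴ + z⁶) gives running coefficients 1,1,1,1,2,1,2,2,2,1,1,0,0,0,0,0,0 for degrees 0…16.
Multiplying by (1 + z + z²) gives running coefficients 1,2,3,3,4,4,5,5,6,5,4,2,1,0,0,0,0 for degrees 0…16.
Finally multiplying by (1 + z)⁴, the product of all factors after the first has coefficients 1,6,17,31,43,52,60,68,76,83,85,77,59,37,18,6,1 for degrees 0…16.
[z¹⁶] = 1·1 + 4·37 + 6·85 + 4·68 + 1·43 = 974.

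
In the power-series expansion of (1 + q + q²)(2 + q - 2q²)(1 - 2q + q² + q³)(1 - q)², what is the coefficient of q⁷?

(1 + q + q²) has coefficients 1,1,1 for degrees 0…2.
(2 + q - 2q²) has coefficients 2,1,-2,0,0,0,0,0 for degrees 0…7.
Multiplying by (1 - 2q + q² + q³) gives running coefficients 2,-3,-2,7,-1,-2,0,0 for degrees 0…7.
Finally multiplying by (1 - q)², the product of all factors after the first has coefficients 2,-7,6,8,-17,7,3,-2 for degrees 0…7.
[q⁷] = 1·(-2) + 1·3 + 1·7 = 8.

8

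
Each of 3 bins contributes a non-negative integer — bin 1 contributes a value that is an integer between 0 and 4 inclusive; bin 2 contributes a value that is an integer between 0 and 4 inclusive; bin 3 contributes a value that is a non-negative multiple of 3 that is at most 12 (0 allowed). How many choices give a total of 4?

The generating function for the choices is (1 + y + y² + y³ + y⁴)·(1 + y + y² + y³ + y⁴)·(1 + y³ + y⁶ + y⁹ + y¹²); the count is [y⁴].
(1 + y + y² + y³ + y⁴) has coefficients 1,1,1,1,1 for degrees 0…4.
(1 + y + y² + y³ + y⁴) has coefficients 1,1,1,1,1 for degrees 0…4.
Finally multiplying by (1 + y³ + y⁶ + y⁹ + y¹²), the product of all factors after the first has coefficients 1,1,1,2,2 for degrees 0…4.
[y⁴] = 1·2 + 1·2 + 1·1 + 1·1 + 1·1 = 7.

7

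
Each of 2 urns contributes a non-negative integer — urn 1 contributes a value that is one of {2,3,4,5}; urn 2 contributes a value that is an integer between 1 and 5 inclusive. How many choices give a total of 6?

The generating function for the choices is (x^2 + x^3 + x^4 + x^5)·(x + x^2 + x^3 + x^4 + x^5); the count is [x^6].
(x^2 + x^3 + x^4 + x^5) has coefficients 0,0,1,1,1,1 for degrees 0…5.
(x + x^2 + x^3 + x^4 + x^5) has coefficients 0,1,1,1,1,1,0 for degrees 0…6.
[x^6] = 1·1 + 1·1 + 1·1 + 1·1 = 4.

4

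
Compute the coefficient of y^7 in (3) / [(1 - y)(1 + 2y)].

-255

Partial fractions give a closed form: a_n = (1)·1^n + (2)·(-2)^n.
At n = 7: a_7 = -255.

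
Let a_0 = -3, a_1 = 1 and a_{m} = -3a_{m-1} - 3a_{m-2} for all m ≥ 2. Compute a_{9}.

567

The ordinary generating function has denominator 1 + 3y + 3y^2.
Iterating the recurrence: a_0,…,a_{9} = -3, 1, 6, -21, 45, -72, 81, -27, -162, 567.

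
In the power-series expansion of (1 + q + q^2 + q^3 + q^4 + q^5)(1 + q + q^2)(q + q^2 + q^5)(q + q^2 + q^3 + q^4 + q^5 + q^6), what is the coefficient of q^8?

37

(1 + q + q^2 + q^3 + q^4 + q^5) has coefficients 1,1,1,1,1,1 for degrees 0…5.
(1 + q + q^2) has coefficients 1,1,1,0,0,0,0,0,0 for degrees 0…8.
Multiplying by (q + q^2 + q^5) gives running coefficients 0,1,2,2,1,1,1,1,0 for degrees 0…8.
Finally multiplying by (q + q^2 + q^3 + q^4 + q^5 + q^6), the product of all factors after the first has coefficients 0,0,1,3,5,6,7,8,8 for degrees 0…8.
[q^8] = 1·8 + 1·8 + 1·7 + 1·6 + 1·5 + 1·3 = 37.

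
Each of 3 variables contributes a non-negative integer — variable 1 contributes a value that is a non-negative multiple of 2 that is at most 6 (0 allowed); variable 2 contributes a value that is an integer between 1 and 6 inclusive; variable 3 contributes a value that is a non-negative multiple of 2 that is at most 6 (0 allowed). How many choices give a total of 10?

10

The generating function for the choices is (1 + x^2 + x^4 + x^6)·(x + x^2 + x^3 + x^4 + x^5 + x^6)·(1 + x^2 + x^4 + x^6); the count is [x^10].
(1 + x^2 + x^4 + x^6) has coefficients 1,0,1,0,1,0,1 for degrees 0…6.
(x + x^2 + x^3 + x^4 + x^5 + x^6) has coefficients 0,1,1,1,1,1,1,0,0,0,0 for degrees 0…10.
Finally multiplying by (1 + x^2 + x^4 + x^6), the product of all factors after the first has coefficients 0,1,1,2,2,3,3,3,3,2,2 for degrees 0…10.
[x^10] = 1·2 + 1·3 + 1·3 + 1·2 = 10.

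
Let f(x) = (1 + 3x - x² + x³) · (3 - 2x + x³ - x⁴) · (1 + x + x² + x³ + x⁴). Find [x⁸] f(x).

(1 + 3x - x² + x³) has coefficients 1,3,-1,1 for degrees 0…3.
(3 - 2x + x³ - x⁴) has coefficients 3,-2,0,1,-1,0,0,0,0 for degrees 0…8.
Finally multiplying by (1 + x + x² + x³ + x⁴), the product of all factors after the first has coefficients 3,1,1,2,1,-2,0,0,-1 for degrees 0…8.
[x⁸] = 1·(-1) + 3·0 − 1·0 + 1·(-2) = -3.

-3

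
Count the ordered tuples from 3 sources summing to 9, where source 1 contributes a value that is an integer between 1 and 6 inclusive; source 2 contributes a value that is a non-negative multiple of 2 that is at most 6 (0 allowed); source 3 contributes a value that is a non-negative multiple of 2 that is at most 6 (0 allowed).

10

The generating function for the choices is (z + z^2 + z^3 + z^4 + z^5 + z^6)·(1 + z^2 + z^4 + z^6)·(1 + z^2 + z^4 + z^6); the count is [z^9].
(z + z^2 + z^3 + z^4 + z^5 + z^6) has coefficients 0,1,1,1,1,1,1 for degrees 0…6.
(1 + z^2 + z^4 + z^6) has coefficients 1,0,1,0,1,0,1,0,0,0 for degrees 0…9.
Finally multiplying by (1 + z^2 + z^4 + z^6), the product of all factors after the first has coefficients 1,0,2,0,3,0,4,0,3,0 for degrees 0…9.
[z^9] = 1·3 + 1·0 + 1·4 + 1·0 + 1·3 + 1·0 = 10.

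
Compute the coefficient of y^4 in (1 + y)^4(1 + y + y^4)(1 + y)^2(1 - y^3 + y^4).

30

(1 + y)^4 has coefficients 1,4,6,4,1 for degrees 0…4.
(1 + y + y^4) has coefficients 1,1,0,0,1 for degrees 0…4.
Multiplying by (1 + y)^2 gives running coefficients 1,3,3,1,1 for degrees 0…4.
Finally multiplying by (1 - y^3 + y^4), the product of all factors after the first has coefficients 1,3,3,0,-1 for degrees 0…4.
[y^4] = 1·(-1) + 4·0 + 6·3 + 4·3 + 1·1 = 30.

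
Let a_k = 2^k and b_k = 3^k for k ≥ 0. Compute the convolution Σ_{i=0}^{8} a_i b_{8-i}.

19171

This is [x^8] in the product of the two ordinary generating functions.
Σ = 1·6561 + 2·2187 + 4·729 + 8·243 + 16·81 + 32·27 + 64·9 + 128·3 + 256·1 = 19171.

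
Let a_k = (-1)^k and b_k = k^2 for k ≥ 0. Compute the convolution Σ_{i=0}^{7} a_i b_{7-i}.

28

The convolution is the x^7 coefficient of A(x)B(x).
Σ = 1·49 − 1·36 + 1·25 − 1·16 + 1·9 − 1·4 + 1·1 − 1·0 = 28.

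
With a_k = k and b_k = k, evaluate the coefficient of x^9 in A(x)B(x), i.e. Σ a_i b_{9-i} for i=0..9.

120

The convolution is the t^9 coefficient of A(t)B(t).
Σ = 0·9 + 1·8 + 2·7 + 3·6 + 4·5 + 5·4 + 6·3 + 7·2 + 8·1 + 9·0 = 120.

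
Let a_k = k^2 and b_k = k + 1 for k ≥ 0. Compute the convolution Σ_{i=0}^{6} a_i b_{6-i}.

196

Write out a_i and b_{6-i} for i = 0,…,6 and sum the products.
Σ = 0·7 + 1·6 + 4·5 + 9·4 + 16·3 + 25·2 + 36·1 = 196.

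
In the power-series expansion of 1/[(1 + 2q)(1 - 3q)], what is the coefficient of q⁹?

11605

The denominator gives the recurrence a_n = a_(n−1) + 6a_(n−2) for n ≥ 2; the numerator fixes a_0 = 1, a_1 = 1.
Iterating: 1, 1, 7, 13, 55, 133, 463, 1261, 4039, 11605, so a_9 = 11605.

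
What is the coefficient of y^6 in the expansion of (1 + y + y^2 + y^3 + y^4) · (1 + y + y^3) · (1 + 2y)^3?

73

(1 + y + y^2 + y^3 + y^4) has coefficients 1,1,1,1,1 for degrees 0…4.
(1 + y + y^3) has coefficients 1,1,0,1,0,0,0 for degrees 0…6.
Finally multiplying by (1 + 2y)^3, the product of all factors after the first has coefficients 1,7,18,21,14,12,8 for degrees 0…6.
[y^6] = 1·8 + 1·12 + 1·14 + 1·21 + 1·18 = 73.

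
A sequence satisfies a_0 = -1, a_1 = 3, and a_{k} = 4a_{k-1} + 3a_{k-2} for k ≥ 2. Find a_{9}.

The ordinary generating function has denominator 1 - 4z - 3z^2.
Iterating the recurrence: a_0,…,a_{9} = -1, 3, 9, 45, 207, 963, 4473, 20781, 96543, 448515.

448515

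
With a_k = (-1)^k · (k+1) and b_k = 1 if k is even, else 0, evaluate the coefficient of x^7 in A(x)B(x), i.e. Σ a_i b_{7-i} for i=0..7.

The convolution is the x^7 coefficient of A(x)B(x).
Σ = 1·0 − 2·1 + 3·0 − 4·1 + 5·0 − 6·1 + 7·0 − 8·1 = -20.

-20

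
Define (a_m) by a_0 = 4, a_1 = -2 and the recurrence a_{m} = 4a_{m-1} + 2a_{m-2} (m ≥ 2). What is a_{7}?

-1424

The ordinary generating function has denominator 1 - 4z - 2z^2.
Iterating the recurrence: a_0,…,a_{7} = 4, -2, 0, -4, -16, -72, -320, -1424.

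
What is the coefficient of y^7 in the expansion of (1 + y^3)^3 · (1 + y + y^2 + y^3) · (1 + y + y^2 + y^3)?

(1 + y^3)^3 has coefficients 1,0,0,3,0,0,3,0 for degrees 0…7.
(1 + y + y^2 + y^3) has coefficients 1,1,1,1,0,0,0,0 for degrees 0…7.
Finally multiplying by (1 + y + y^2 + y^3), the product of all factors after the first has coefficients 1,2,3,4,3,2,1,0 for degrees 0…7.
[y^7] = 1·0 + 3·3 + 3·2 = 15.

15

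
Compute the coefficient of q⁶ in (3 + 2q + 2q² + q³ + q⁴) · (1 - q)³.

(3 + 2q + 2q² + q³ + q⁴) has coefficients 3,2,2,1,1 for degrees 0…4.
(1 - q)³ has coefficients 1,-3,3,-1,0,0,0 for degrees 0…6.
[q⁶] = 3·0 + 2·0 + 2·0 + 1·(-1) + 1·3 = 2.

2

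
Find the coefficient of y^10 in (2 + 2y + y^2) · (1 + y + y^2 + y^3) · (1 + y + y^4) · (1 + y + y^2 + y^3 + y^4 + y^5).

23

(2 + 2y + y^2) has coefficients 2,2,1 for degrees 0…2.
(1 + y + y^2 + y^3) has coefficients 1,1,1,1,0,0,0,0,0,0,0 for degrees 0…10.
Multiplying by (1 + y + y^4) gives running coefficients 1,2,2,2,2,1,1,1,0,0,0 for degrees 0…10.
Finally multiplying by (1 + y + y^2 + y^3 + y^4 + y^5), the product of all factors after the first has coefficients 1,3,5,7,9,10,10,9,7,5,3 for degrees 0…10.
[y^10] = 2·3 + 2·5 + 1·7 = 23.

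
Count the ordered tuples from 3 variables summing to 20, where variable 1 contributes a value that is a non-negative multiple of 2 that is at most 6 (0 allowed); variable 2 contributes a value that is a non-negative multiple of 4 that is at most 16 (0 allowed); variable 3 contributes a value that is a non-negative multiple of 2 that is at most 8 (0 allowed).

9

The generating function for the choices is (1 + y² + y⁴ + y⁶)·(1 + y⁴ + y⁸ + y¹² + y¹⁶)·(1 + y² + y⁴ + y⁶ + y⁸); the count is [y²⁰].
(1 + y² + y⁴ + y⁶) has coefficients 1,0,1,0,1,0,1 for degrees 0…6.
(1 + y⁴ + y⁸ + y¹² + y¹⁶) has coefficients 1,0,0,0,1,0,0,0,1,0,0,0,1,0,0,0,1,0,0,0,0 for degrees 0…20.
Finally multiplying by (1 + y² + y⁴ + y⁶ + y⁸), the product of all factors after the first has coefficients 1,0,1,0,2,0,2,0,3,0,2,0,3,0,2,0,3,0,2,0,2 for degrees 0…20.
[y²⁰] = 1·2 + 1·2 + 1·3 + 1·2 = 9.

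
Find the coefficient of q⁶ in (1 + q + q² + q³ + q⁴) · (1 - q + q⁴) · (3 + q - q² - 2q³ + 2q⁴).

2

(1 + q + q² + q³ + q⁴) has coefficients 1,1,1,1,1 for degrees 0…4.
(1 - q + q⁴) has coefficients 1,-1,0,0,1,0,0 for degrees 0…6.
Finally multiplying by (3 + q - q² - 2q³ + 2q⁴), the product of all factors after the first has coefficients 3,-2,-2,-1,7,-1,-1 for degrees 0…6.
[q⁶] = 1·(-1) + 1·(-1) + 1·7 + 1·(-1) + 1·(-2) = 2.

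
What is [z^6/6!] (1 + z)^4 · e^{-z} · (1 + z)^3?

The EGF product rule gives c_6 = Σ_{k_1+k_2+k_3=6} C(6; k_1,k_2,k_3) · ∏ g_i(k_i), where (1+z)^4 gives the falling factorial (4)_k; e^{-z} gives (-1)^k; (1+z)^3 gives the falling factorial (3)_k.
g_1(k) for k = 0…6: 1, 4, 12, 24, 24, 0, 0.
g_2(k) for k = 0…6: 1, -1, 1, -1, 1, -1, 1.
g_3(k) for k = 0…6: 1, 3, 6, 6, 0, 0, 0.
First combine the last two factors: h(k) = Σ_j C(k,j)·g_2(j)·g_3(k−j) for k = 0…6: 1, 2, 1, -4, 1, 14, -47.
c_6 = Σ_k C(6,k)·g_1(k)·h(6−k) = 1·1·(-47) + 6·4·14 + 15·12·1 + 20·24·(-4) + 15·24·1 = −47 + 336 + 180 − 1920 + 360 = -1091.

-1091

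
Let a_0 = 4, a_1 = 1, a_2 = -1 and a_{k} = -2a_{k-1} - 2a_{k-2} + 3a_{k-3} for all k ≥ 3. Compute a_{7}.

The ordinary generating function has denominator 1 + 2z + 2z^2 - 3z^3.
Iterating the recurrence: a_0,…,a_{7} = 4, 1, -1, 12, -19, 11, 52, -183.

-183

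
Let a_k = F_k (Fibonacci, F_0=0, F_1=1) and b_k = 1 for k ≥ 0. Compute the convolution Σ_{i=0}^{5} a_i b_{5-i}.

The convolution is the x^5 coefficient of A(x)B(x).
Σ = 0·1 + 1·1 + 1·1 + 2·1 + 3·1 + 5·1 = 12.

12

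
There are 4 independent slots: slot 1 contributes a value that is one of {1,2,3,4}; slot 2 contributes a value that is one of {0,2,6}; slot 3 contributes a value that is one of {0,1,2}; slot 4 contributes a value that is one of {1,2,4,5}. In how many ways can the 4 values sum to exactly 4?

6

The generating function for the choices is (t + t² + t³ + t⁴)·(1 + t² + t⁶)·(1 + t + t²)·(t + t² + t⁴ + t⁵); the count is [t⁴].
(t + t² + t³ + t⁴) has coefficients 0,1,1,1,1 for degrees 0…4.
(1 + t² + t⁶) has coefficients 1,0,1,0,0 for degrees 0…4.
Multiplying by (1 + t + t²) gives running coefficients 1,1,2,1,1 for degrees 0…4.
Finally multiplying by (t + t² + t⁴ + t⁵), the product of all factors after the first has coefficients 0,1,2,3,4 for degrees 0…4.
[t⁴] = 1·3 + 1·2 + 1·1 + 1·0 = 6.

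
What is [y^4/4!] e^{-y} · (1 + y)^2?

5

The EGF product rule gives c_4 = Σ_{k_1+k_2=4} C(4; k_1,k_2) · ∏ g_i(k_i), where e^{-y} gives (-1)^k; (1+y)^2 gives the falling factorial (2)_k.
g_1(k) for k = 0…4: 1, -1, 1, -1, 1.
g_2(k) for k = 0…4: 1, 2, 2, 0, 0.
c_4 = Σ_k C(4,k)·g_1(k)·g_2(4−k) = 6·1·2 + 4·(-1)·2 + 1·1·1 = 12 − 8 + 1 = 5.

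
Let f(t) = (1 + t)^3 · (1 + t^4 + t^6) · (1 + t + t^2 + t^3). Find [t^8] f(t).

14

(1 + t)^3 has coefficients 1,3,3,1 for degrees 0…3.
(1 + t^4 + t^6) has coefficients 1,0,0,0,1,0,1,0,0 for degrees 0…8.
Finally multiplying by (1 + t + t^2 + t^3), the product of all factors after the first has coefficients 1,1,1,1,1,1,2,2,1 for degrees 0…8.
[t^8] = 1·1 + 3·2 + 3·2 + 1·1 = 14.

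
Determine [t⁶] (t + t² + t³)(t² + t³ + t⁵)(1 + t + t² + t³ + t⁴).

(t + t² + t³) has coefficients 0,1,1,1 for degrees 0…3.
(t² + t³ + t⁵) has coefficients 0,0,1,1,0,1,0 for degrees 0…6.
Finally multiplying by (1 + t + t² + t³ + t⁴), the product of all factors after the first has coefficients 0,0,1,2,2,3,3 for degrees 0…6.
[t⁶] = 1·3 + 1·2 + 1·2 = 7.

7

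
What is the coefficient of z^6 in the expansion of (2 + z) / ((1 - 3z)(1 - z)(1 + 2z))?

Partial fractions give a closed form: a_n = (21/10)·3^n + (-1/2)·1^n + (2/5)·(-2)^n.
At n = 6: a_6 = 1556.

1556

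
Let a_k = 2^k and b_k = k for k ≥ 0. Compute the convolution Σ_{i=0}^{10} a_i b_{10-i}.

The convolution is the t^10 coefficient of A(t)B(t).
Σ = 1·10 + 2·9 + 4·8 + 8·7 + 16·6 + 32·5 + 64·4 + 128·3 + 256·2 + 512·1 + 1024·0 = 2036.

2036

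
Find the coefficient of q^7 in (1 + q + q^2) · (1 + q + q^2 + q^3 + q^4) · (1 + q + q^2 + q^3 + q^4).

9

(1 + q + q^2) has coefficients 1,1,1 for degrees 0…2.
(1 + q + q^2 + q^3 + q^4) has coefficients 1,1,1,1,1,0,0,0 for degrees 0…7.
Finally multiplying by (1 + q + q^2 + q^3 + q^4), the product of all factors after the first has coefficients 1,2,3,4,5,4,3,2 for degrees 0…7.
[q^7] = 1·2 + 1·3 + 1·4 = 9.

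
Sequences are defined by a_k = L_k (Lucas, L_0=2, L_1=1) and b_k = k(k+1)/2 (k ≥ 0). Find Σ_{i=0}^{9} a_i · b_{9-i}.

This is [x^9] in the product of the two ordinary generating functions.
Σ = 2·45 + 1·36 + 3·28 + 4·21 + 7·15 + 11·10 + 18·6 + 29·3 + 47·1 + 76·0 = 751.

751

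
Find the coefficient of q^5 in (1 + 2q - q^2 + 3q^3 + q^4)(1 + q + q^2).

(1 + 2q - q^2 + 3q^3 + q^4) has coefficients 1,2,-1,3,1 for degrees 0…4.
(1 + q + q^2) has coefficients 1,1,1,0,0,0 for degrees 0…5.
[q^5] = 1·0 + 2·0 − 1·0 + 3·1 + 1·1 = 4.

4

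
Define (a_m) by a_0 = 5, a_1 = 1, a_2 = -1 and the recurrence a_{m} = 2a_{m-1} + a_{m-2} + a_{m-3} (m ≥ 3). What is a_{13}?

The ordinary generating function has denominator 1 - 2y - y^2 - y^3.
Iterating the recurrence: a_0,…,a_{13} = 5, 1, -1, 4, 8, 19, 50, 127, 323, 823, 2096, 5338, 13595, 34624.

34624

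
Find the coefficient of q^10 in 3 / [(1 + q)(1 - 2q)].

Partial fractions give a closed form: a_n = (1)·(-1)^n + (2)·2^n.
At n = 10: a_10 = 2049.

2049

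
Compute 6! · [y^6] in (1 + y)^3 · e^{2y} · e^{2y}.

53248

The EGF product rule gives c_6 = Σ_{k_1+k_2+k_3=6} C(6; k_1,k_2,k_3) · ∏ g_i(k_i), where (1+y)^3 gives the falling factorial (3)_k; e^{2y} gives (2)^k; e^{2y} gives (2)^k.
g_1(k) for k = 0…6: 1, 3, 6, 6, 0, 0, 0.
g_2(k) for k = 0…6: 1, 2, 4, 8, 16, 32, 64.
g_3(k) for k = 0…6: 1, 2, 4, 8, 16, 32, 64.
First combine the last two factors: h(k) = Σ_j C(k,j)·g_2(j)·g_3(k−j) for k = 0…6: 1, 4, 16, 64, 256, 1024, 4096.
c_6 = Σ_k C(6,k)·g_1(k)·h(6−k) = 1·1·4096 + 6·3·1024 + 15·6·256 + 20·6·64 = 4096 + 18432 + 23040 + 7680 = 53248.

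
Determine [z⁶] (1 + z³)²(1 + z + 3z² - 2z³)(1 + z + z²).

5

(1 + z³)² has coefficients 1,0,0,2,0,0,1 for degrees 0…6.
(1 + z + 3z² - 2z³) has coefficients 1,1,3,-2,0,0,0 for degrees 0…6.
Finally multiplying by (1 + z + z²), the product of all factors after the first has coefficients 1,2,5,2,1,-2,0 for degrees 0…6.
[z⁶] = 1·0 + 2·2 + 1·1 = 5.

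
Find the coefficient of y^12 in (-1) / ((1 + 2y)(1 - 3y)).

The denominator gives the recurrence a_n = a_(n−1) + 6a_(n−2) for n ≥ 2; the numerator fixes a_0 = -1, a_1 = -1.
Iterating: -1, -1, -7, -13, -55, -133, -463, -1261, -4039, -11605, -35839, -105469, -320503, so a_12 = -320503.

-320503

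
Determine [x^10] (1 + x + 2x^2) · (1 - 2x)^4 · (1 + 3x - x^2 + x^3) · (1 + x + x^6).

(1 + x + 2x^2) has coefficients 1,1,2 for degrees 0…2.
(1 - 2x)^4 has coefficients 1,-8,24,-32,16,0,0,0,0,0,0 for degrees 0…10.
Multiplying by (1 + 3x - x^2 + x^3) gives running coefficients 1,-5,-1,49,-112,104,-48,16,0,0,0 for degrees 0…10.
Finally multiplying by (1 + x + x^6), the product of all factors after the first has coefficients 1,-4,-6,48,-63,-8,57,-37,15,49,-112 for degrees 0…10.
[x^10] = 1·(-112) + 1·49 + 2·15 = -33.

-33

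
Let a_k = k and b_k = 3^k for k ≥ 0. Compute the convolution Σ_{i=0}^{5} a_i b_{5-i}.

Write out a_i and b_{5-i} for i = 0,…,5 and sum the products.
Σ = 0·243 + 1·81 + 2·27 + 3·9 + 4·3 + 5·1 = 179.

179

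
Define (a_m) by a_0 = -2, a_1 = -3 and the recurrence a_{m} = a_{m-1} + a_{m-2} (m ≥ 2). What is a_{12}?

-610

The ordinary generating function has denominator 1 - x - x^2.
Iterating the recurrence: a_0,…,a_{12} = -2, -3, -5, -8, -13, -21, -34, -55, -89, -144, -233, -377, -610.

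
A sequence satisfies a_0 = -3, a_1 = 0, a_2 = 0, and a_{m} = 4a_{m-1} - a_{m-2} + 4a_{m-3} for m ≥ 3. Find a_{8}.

-11568

The ordinary generating function has denominator 1 - 4y + y^2 - 4y^3.
Iterating the recurrence: a_0,…,a_{8} = -3, 0, 0, -12, -48, -180, -720, -2892, -11568.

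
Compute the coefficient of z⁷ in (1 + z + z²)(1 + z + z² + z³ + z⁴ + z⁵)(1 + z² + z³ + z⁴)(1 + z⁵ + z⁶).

(1 + z + z²) has coefficients 1,1,1 for degrees 0…2.
(1 + z + z² + z³ + z⁴ + z⁵) has coefficients 1,1,1,1,1,1,0,0 for degrees 0…7.
Multiplying by (1 + z² + z³ + z⁴) gives running coefficients 1,1,2,3,4,4,3,3 for degrees 0…7.
Finally multiplying by (1 + z⁵ + z⁶), the product of all factors after the first has coefficients 1,1,2,3,4,5,5,6 for degrees 0…7.
[z⁷] = 1·6 + 1·5 + 1·5 = 16.

16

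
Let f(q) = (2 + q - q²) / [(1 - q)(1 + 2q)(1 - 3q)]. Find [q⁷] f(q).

Partial fractions give a closed form: a_n = (-1/3)·1^n + (1/3)·(-2)^n + (2)·3^n.
At n = 7: a_7 = 4331.

4331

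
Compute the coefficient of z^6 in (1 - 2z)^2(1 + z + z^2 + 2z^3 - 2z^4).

-8

(1 - 2z)^2 has coefficients 1,-4,4 for degrees 0…2.
(1 + z + z^2 + 2z^3 - 2z^4) has coefficients 1,1,1,2,-2,0,0 for degrees 0…6.
[z^6] = 1·0 − 4·0 + 4·(-2) = -8.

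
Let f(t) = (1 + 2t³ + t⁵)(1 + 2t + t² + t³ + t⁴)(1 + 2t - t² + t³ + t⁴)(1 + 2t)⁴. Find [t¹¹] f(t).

(1 + 2t³ + t⁵) has coefficients 1,0,0,2,0,1 for degrees 0…5.
(1 + 2t + t² + t³ + t⁴) has coefficients 1,2,1,1,1,0,0,0,0,0,0,0 for degrees 0…11.
Multiplying by (1 + 2t - t² + t³ + t⁴) gives running coefficients 1,4,4,2,5,4,1,2,1,0,0,0 for degrees 0…11.
Finally multiplying by (1 + 2t)⁴, the product of all factors after the first has coefficients 1,12,60,162,261,284,281,298,249,152,104,64 for degrees 0…11.
[t¹¹] = 1·64 + 2·249 + 1·281 = 843.

843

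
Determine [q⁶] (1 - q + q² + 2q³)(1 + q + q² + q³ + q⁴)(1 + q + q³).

(1 - q + q² + 2q³) has coefficients 1,-1,1,2 for degrees 0…3.
(1 + q + q² + q³ + q⁴) has coefficients 1,1,1,1,1,0,0 for degrees 0…6.
Finally multiplying by (1 + q + q³), the product of all factors after the first has coefficients 1,2,2,3,3,2,1 for degrees 0…6.
[q⁶] = 1·1 − 1·2 + 1·3 + 2·3 = 8.

8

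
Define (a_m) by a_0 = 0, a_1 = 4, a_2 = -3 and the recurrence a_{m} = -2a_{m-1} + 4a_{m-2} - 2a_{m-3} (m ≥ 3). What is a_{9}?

The ordinary generating function has denominator 1 + 2x - 4x^2 + 2x^3.
Iterating the recurrence: a_0,…,a_{9} = 0, 4, -3, 22, -64, 222, -744, 2504, -8428, 28360.

28360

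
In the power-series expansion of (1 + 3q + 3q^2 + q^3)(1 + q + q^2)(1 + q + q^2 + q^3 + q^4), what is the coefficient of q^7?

(1 + 3q + 3q^2 + q^3) has coefficients 1,3,3,1 for degrees 0…3.
(1 + q + q^2) has coefficients 1,1,1,0,0,0,0,0 for degrees 0…7.
Finally multiplying by (1 + q + q^2 + q^3 + q^4), the product of all factors after the first has coefficients 1,2,3,3,3,2,1,0 for degrees 0…7.
[q^7] = 1·0 + 3·1 + 3·2 + 1·3 = 12.

12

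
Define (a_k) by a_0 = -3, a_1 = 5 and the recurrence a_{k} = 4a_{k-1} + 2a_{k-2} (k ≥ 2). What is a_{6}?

5784

The ordinary generating function has denominator 1 - 4x - 2x^2.
Iterating the recurrence: a_0,…,a_{6} = -3, 5, 14, 66, 292, 1300, 5784.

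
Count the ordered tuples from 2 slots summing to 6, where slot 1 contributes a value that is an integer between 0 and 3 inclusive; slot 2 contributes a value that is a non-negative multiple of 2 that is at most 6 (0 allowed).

The generating function for the choices is (1 + q + q^2 + q^3)·(1 + q^2 + q^4 + q^6); the count is [q^6].
(1 + q + q^2 + q^3) has coefficients 1,1,1,1 for degrees 0…3.
(1 + q^2 + q^4 + q^6) has coefficients 1,0,1,0,1,0,1 for degrees 0…6.
[q^6] = 1·1 + 1·0 + 1·1 + 1·0 = 2.

2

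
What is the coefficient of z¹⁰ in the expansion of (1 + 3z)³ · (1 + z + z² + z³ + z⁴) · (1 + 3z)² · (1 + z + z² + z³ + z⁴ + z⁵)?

3840

(1 + 3z)³ has coefficients 1,9,27,27 for degrees 0…3.
(1 + z + z² + z³ + z⁴) has coefficients 1,1,1,1,1,0,0,0,0,0,0 for degrees 0…10.
Multiplying by (1 + 3z)² gives running coefficients 1,7,16,16,16,15,9,0,0,0,0 for degrees 0…10.
Finally multiplying by (1 + z + z² + z³ + z⁴ + z⁵), the product of all factors after the first has coefficients 1,8,24,40,56,71,79,72,56,40,24 for degrees 0…10.
[z¹⁰] = 1·24 + 9·40 + 27·56 + 27·72 = 3840.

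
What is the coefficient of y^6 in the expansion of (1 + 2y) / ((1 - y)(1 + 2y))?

1

The denominator gives the recurrence a_n = −a_(n−1) + 2a_(n−2) for n ≥ 3; the numerator fixes a_0 = 1, a_1 = 1, a_2 = 1.
Iterating: 1, 1, 1, 1, 1, 1, 1, so a_6 = 1.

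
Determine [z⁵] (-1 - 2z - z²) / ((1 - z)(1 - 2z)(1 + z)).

The denominator gives the recurrence a_n = 2a_(n−1) + a_(n−2) − 2a_(n−3) for n ≥ 3; the numerator fixes a_0 = -1, a_1 = -4, a_2 = -10.
Iterating: -1, -4, -10, -22, -46, -94, so a_5 = -94.

-94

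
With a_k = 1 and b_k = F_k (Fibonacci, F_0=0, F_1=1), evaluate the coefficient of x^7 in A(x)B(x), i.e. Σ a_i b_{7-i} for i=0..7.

Write out a_i and b_{7-i} for i = 0,…,7 and sum the products.
Σ = 1·13 + 1·8 + 1·5 + 1·3 + 1·2 + 1·1 + 1·1 + 1·0 = 33.

33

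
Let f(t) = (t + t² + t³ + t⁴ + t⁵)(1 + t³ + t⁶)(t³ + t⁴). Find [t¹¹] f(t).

4

(t + t² + t³ + t⁴ + t⁵) has coefficients 0,1,1,1,1,1 for degrees 0…5.
(1 + t³ + t⁶) has coefficients 1,0,0,1,0,0,1,0,0,0,0,0 for degrees 0…11.
Finally multiplying by (t³ + t⁴), the product of all factors after the first has coefficients 0,0,0,1,1,0,1,1,0,1,1,0 for degrees 0…11.
[t¹¹] = 1·1 + 1·1 + 1·0 + 1·1 + 1·1 = 4.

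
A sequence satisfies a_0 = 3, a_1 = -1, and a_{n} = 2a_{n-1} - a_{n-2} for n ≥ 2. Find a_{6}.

The ordinary generating function has denominator 1 - 2q + q^2.
Iterating the recurrence: a_0,…,a_{6} = 3, -1, -5, -9, -13, -17, -21.

-21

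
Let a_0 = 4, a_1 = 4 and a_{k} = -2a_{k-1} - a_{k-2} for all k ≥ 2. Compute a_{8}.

The ordinary generating function has denominator 1 + 2y + y^2.
Iterating the recurrence: a_0,…,a_{8} = 4, 4, -12, 20, -28, 36, -44, 52, -60.

-60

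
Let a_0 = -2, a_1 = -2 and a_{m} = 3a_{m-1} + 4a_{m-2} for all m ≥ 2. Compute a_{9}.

The ordinary generating function has denominator 1 - 3z - 4z^2.
Iterating the recurrence: a_0,…,a_{9} = -2, -2, -14, -50, -206, -818, -3278, -13106, -52430, -209714.

-209714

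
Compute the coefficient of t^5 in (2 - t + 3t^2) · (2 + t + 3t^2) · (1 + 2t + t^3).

29

(2 - t + 3t^2) has coefficients 2,-1,3 for degrees 0…2.
(2 + t + 3t^2) has coefficients 2,1,3,0,0,0 for degrees 0…5.
Finally multiplying by (1 + 2t + t^3), the product of all factors after the first has coefficients 2,5,5,8,1,3 for degrees 0…5.
[t^5] = 2·3 − 1·1 + 3·8 = 29.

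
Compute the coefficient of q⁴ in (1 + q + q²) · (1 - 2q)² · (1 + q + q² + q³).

(1 + q + q²) has coefficients 1,1,1 for degrees 0…2.
(1 - 2q)² has coefficients 1,-4,4,0,0 for degrees 0…4.
Finally multiplying by (1 + q + q² + q³), the product of all factors after the first has coefficients 1,-3,1,1,0 for degrees 0…4.
[q⁴] = 1·0 + 1·1 + 1·1 = 2.

2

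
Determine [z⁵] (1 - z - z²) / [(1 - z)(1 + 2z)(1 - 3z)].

Partial fractions give a closed form: a_n = (1/6)·1^n + (1/3)·(-2)^n + (1/2)·3^n.
At n = 5: a_5 = 111.

111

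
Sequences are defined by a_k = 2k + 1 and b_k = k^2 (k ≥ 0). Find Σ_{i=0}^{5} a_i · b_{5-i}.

155

Write out a_i and b_{5-i} for i = 0,…,5 and sum the products.
Σ = 1·25 + 3·16 + 5·9 + 7·4 + 9·1 + 11·0 = 155.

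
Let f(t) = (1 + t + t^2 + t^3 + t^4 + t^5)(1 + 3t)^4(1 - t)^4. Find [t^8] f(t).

-21

(1 + t + t^2 + t^3 + t^4 + t^5) has coefficients 1,1,1,1,1,1 for degrees 0…5.
(1 + 3t)^4 has coefficients 1,12,54,108,81,0,0,0,0 for degrees 0…8.
Finally multiplying by (1 - t)^4, the product of all factors after the first has coefficients 1,8,12,-40,-74,120,108,-216,81 for degrees 0…8.
[t^8] = 1·81 + 1·(-216) + 1·108 + 1·120 + 1·(-74) + 1·(-40) = -21.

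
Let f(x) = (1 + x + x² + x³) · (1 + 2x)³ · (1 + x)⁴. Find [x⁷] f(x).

(1 + x + x² + x³) has coefficients 1,1,1,1 for degrees 0…3.
(1 + 2x)³ has coefficients 1,6,12,8,0,0,0,0 for degrees 0…7.
Finally multiplying by (1 + x)⁴, the product of all factors after the first has coefficients 1,10,42,96,129,102,44,8 for degrees 0…7.
[x⁷] = 1·8 + 1·44 + 1·102 + 1·129 = 283.

283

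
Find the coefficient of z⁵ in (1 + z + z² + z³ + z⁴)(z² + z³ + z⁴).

3

(1 + z + z² + z³ + z⁴) has coefficients 1,1,1,1,1 for degrees 0…4.
(z² + z³ + z⁴) has coefficients 0,0,1,1,1,0 for degrees 0…5.
[z⁵] = 1·0 + 1·1 + 1·1 + 1·1 + 1·0 = 3.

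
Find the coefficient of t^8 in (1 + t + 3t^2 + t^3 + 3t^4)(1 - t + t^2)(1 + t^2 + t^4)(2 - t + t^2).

(1 + t + 3t^2 + t^3 + 3t^4) has coefficients 1,1,3,1,3 for degrees 0…4.
(1 - t + t^2) has coefficients 1,-1,1,0,0,0,0,0,0 for degrees 0…8.
Multiplying by (1 + t^2 + t^4) gives running coefficients 1,-1,2,-1,2,-1,1,0,0 for degrees 0…8.
Finally multiplying by (2 - t + t^2), the product of all factors after the first has coefficients 2,-3,6,-5,7,-5,5,-2,1 for degrees 0…8.
[t^8] = 1·1 + 1·(-2) + 3·5 + 1·(-5) + 3·7 = 30.

30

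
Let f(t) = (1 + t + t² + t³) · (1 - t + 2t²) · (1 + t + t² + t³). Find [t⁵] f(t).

(1 + t + t² + t³) has coefficients 1,1,1,1 for degrees 0…3.
(1 - t + 2t²) has coefficients 1,-1,2,0,0,0 for degrees 0…5.
Finally multiplying by (1 + t + t² + t³), the product of all factors after the first has coefficients 1,0,2,2,1,2 for degrees 0…5.
[t⁵] = 1·2 + 1·1 + 1·2 + 1·2 = 7.

7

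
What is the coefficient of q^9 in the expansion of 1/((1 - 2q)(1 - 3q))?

58025

The denominator gives the recurrence a_n = 5a_(n−1) − 6a_(n−2) for n ≥ 2; the numerator fixes a_0 = 1, a_1 = 5.
Iterating: 1, 5, 19, 65, 211, 665, 2059, 6305, 19171, 58025, so a_9 = 58025.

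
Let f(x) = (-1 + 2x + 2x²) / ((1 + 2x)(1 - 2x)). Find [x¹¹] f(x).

2048

The denominator gives the recurrence a_n = 4a_(n−2) for n ≥ 3; the numerator fixes a_0 = -1, a_1 = 2, a_2 = -2.
Iterating: -1, 2, -2, 8, -8, 32, -32, 128, -128, 512, -512, 2048, so a_11 = 2048.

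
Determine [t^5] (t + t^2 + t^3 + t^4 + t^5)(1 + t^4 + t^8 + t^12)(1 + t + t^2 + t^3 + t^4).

6

(t + t^2 + t^3 + t^4 + t^5) has coefficients 0,1,1,1,1,1 for degrees 0…5.
(1 + t^4 + t^8 + t^12) has coefficients 1,0,0,0,1,0 for degrees 0…5.
Finally multiplying by (1 + t + t^2 + t^3 + t^4), the product of all factors after the first has coefficients 1,1,1,1,2,1 for degrees 0…5.
[t^5] = 1·2 + 1·1 + 1·1 + 1·1 + 1·1 = 6.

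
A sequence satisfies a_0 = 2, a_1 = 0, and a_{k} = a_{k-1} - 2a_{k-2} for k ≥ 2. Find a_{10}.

The ordinary generating function has denominator 1 - t + 2t^2.
Iterating the recurrence: a_0,…,a_{10} = 2, 0, -4, -4, 4, 12, 4, -20, -28, 12, 68.

68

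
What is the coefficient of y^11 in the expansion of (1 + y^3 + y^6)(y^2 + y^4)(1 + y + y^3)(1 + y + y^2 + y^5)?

6

(1 + y^3 + y^6) has coefficients 1,0,0,1,0,0,1 for degrees 0…6.
(y^2 + y^4) has coefficients 0,0,1,0,1,0,0,0,0,0,0,0 for degrees 0…11.
Multiplying by (1 + y + y^3) gives running coefficients 0,0,1,1,1,2,0,1,0,0,0,0 for degrees 0…11.
Finally multiplying by (1 + y + y^2 + y^5), the product of all factors after the first has coefficients 0,0,1,2,3,4,3,4,2,2,2,0 for degrees 0…11.
[y^11] = 1·0 + 1·2 + 1·4 = 6.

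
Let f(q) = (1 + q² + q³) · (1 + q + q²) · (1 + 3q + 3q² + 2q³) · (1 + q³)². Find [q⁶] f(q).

40

(1 + q² + q³) has coefficients 1,0,1,1 for degrees 0…3.
(1 + q + q²) has coefficients 1,1,1,0,0,0,0 for degrees 0…6.
Multiplying by (1 + 3q + 3q² + 2q³) gives running coefficients 1,4,7,8,5,2,0 for degrees 0…6.
Finally multiplying by (1 + q³)², the product of all factors after the first has coefficients 1,4,7,10,13,16,17 for degrees 0…6.
[q⁶] = 1·17 + 1·13 + 1·10 = 40.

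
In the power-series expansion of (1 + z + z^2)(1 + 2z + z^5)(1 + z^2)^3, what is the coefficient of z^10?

3

(1 + z + z^2) has coefficients 1,1,1 for degrees 0…2.
(1 + 2z + z^5) has coefficients 1,2,0,0,0,1,0,0,0,0,0 for degrees 0…10.
Finally multiplying by (1 + z^2)^3, the product of all factors after the first has coefficients 1,2,3,6,3,7,1,5,0,3,0 for degrees 0…10.
[z^10] = 1·0 + 1·3 + 1·0 = 3.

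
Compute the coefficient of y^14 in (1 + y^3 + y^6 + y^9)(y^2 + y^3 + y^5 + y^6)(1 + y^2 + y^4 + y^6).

(1 + y^3 + y^6 + y^9) has coefficients 1,0,0,1,0,0,1,0,0,1 for degrees 0…9.
(y^2 + y^3 + y^5 + y^6) has coefficients 0,0,1,1,0,1,1,0,0,0,0,0,0,0,0 for degrees 0…14.
Finally multiplying by (1 + y^2 + y^4 + y^6), the product of all factors after the first has coefficients 0,0,1,1,1,2,2,2,2,2,1,1,1,0,0 for degrees 0…14.
[y^14] = 1·0 + 1·1 + 1·2 + 1·2 = 5.

5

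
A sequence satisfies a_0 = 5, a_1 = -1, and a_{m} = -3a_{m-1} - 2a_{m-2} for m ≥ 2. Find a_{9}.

The ordinary generating function has denominator 1 + 3y + 2y^2.
Iterating the recurrence: a_0,…,a_{9} = 5, -1, -7, 23, -55, 119, -247, 503, -1015, 2039.

2039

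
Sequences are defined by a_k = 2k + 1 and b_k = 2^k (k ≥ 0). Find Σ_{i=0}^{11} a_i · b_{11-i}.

12261

The convolution is the x^11 coefficient of A(x)B(x).
Σ = 1·2048 + 3·1024 + 5·512 + 7·256 + 9·128 + 11·64 + 13·32 + 15·16 + 17·8 + 19·4 + 21·2 + 23·1 = 12261.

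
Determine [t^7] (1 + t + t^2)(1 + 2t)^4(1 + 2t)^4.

(1 + t + t^2) has coefficients 1,1,1 for degrees 0…2.
(1 + 2t)^4 has coefficients 1,8,24,32,16,0,0,0 for degrees 0…7.
Finally multiplying by (1 + 2t)^4, the product of all factors after the first has coefficients 1,16,112,448,1120,1792,1792,1024 for degrees 0…7.
[t^7] = 1·1024 + 1·1792 + 1·1792 = 4608.

4608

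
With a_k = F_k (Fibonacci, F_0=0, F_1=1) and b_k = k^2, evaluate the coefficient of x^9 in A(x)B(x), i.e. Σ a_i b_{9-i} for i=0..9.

Write out a_i and b_{9-i} for i = 0,…,9 and sum the products.
Σ = 0·81 + 1·64 + 1·49 + 2·36 + 3·25 + 5·16 + 8·9 + 13·4 + 21·1 + 34·0 = 485.

485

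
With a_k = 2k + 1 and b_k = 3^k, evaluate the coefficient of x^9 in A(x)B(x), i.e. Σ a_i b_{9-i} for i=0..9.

The convolution is the x^9 coefficient of A(x)B(x).
Σ = 1·19683 + 3·6561 + 5·2187 + 7·729 + 9·243 + 11·81 + 13·27 + 15·9 + 17·3 + 19·1 = 59038.

59038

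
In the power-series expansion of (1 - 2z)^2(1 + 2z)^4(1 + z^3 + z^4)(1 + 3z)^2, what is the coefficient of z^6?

(1 - 2z)^2 has coefficients 1,-4,4 for degrees 0…2.
(1 + 2z)^4 has coefficients 1,8,24,32,16,0,0 for degrees 0…6.
Multiplying by (1 + z^3 + z^4) gives running coefficients 1,8,24,33,25,32,56 for degrees 0…6.
Finally multiplying by (1 + 3z)^2, the product of all factors after the first has coefficients 1,14,81,249,439,479,473 for degrees 0…6.
[z^6] = 1·473 − 4·479 + 4·439 = 313.

313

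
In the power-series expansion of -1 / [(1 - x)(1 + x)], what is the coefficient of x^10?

-1

Partial fractions give a closed form: a_n = (-1/2)·1^n + (-1/2)·(-1)^n.
At n = 10: a_10 = -1.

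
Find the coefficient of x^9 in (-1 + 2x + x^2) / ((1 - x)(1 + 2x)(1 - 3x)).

Partial fractions give a closed form: a_n = (-1/3)·1^n + (-7/15)·(-2)^n + (-1/5)·3^n.
At n = 9: a_9 = -3698.

-3698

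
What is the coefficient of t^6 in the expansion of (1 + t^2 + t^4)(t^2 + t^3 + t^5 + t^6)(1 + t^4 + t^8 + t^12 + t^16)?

(1 + t^2 + t^4) has coefficients 1,0,1,0,1 for degrees 0…4.
(t^2 + t^3 + t^5 + t^6) has coefficients 0,0,1,1,0,1,1 for degrees 0…6.
Finally multiplying by (1 + t^4 + t^8 + t^12 + t^16), the product of all factors after the first has coefficients 0,0,1,1,0,1,2 for degrees 0…6.
[t^6] = 1·2 + 1·0 + 1·1 = 3.

3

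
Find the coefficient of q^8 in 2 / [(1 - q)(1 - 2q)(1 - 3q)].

57002

Partial fractions give a closed form: a_n = (1)·1^n + (-8)·2^n + (9)·3^n.
At n = 8: a_8 = 57002.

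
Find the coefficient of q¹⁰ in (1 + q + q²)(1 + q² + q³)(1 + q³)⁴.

(1 + q + q²) has coefficients 1,1,1 for degrees 0…2.
(1 + q² + q³) has coefficients 1,0,1,1,0,0,0,0,0,0,0 for degrees 0…10.
Finally multiplying by (1 + q³)⁴, the product of all factors after the first has coefficients 1,0,1,5,0,4,10,0,6,10,0 for degrees 0…10.
[q¹⁰] = 1·0 + 1·10 + 1·6 = 16.

16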